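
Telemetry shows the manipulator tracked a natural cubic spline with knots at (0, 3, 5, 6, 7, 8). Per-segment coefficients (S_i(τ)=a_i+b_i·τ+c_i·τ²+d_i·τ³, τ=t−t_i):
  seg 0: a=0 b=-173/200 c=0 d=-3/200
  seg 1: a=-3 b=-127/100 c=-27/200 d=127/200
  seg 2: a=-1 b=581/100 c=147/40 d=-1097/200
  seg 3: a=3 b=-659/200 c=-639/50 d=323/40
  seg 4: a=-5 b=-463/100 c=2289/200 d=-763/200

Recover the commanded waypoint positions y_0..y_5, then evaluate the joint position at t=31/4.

y_0=0 y_1=-3 y_2=-1 y_3=3 y_4=-5 y_5=-2
S(31/4) = -9329/2560

y_0 = S_0(0) = a_0 = 0
y_1 = S_1(0) = a_1 = -3
y_2 = S_2(0) = a_2 = -1
y_3 = S_3(0) = a_3 = 3
y_4 = S_4(0) = a_4 = -5
y_5 = S_4(1) = -2
t_q=31/4 is in segment 4 (τ=3/4); S_4(τ)=-9329/2560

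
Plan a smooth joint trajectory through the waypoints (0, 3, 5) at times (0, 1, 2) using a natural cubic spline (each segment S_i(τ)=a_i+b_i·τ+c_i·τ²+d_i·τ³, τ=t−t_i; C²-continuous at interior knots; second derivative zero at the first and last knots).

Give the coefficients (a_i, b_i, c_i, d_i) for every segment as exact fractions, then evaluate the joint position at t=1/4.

Δ: Δ0=3, Δ1=2
row 1: diag=4, rhs=-6; c'=1/4, d'=-3/2
back: M1=-3/2
M: M0=0, M1=-3/2, M2=0
seg 0: a=0, c=M0/2=0, d=(M1−M0)/(6·1)=-1/4, b=Δ0−h0·(2M0+M1)/6=13/4
seg 1: a=3, c=M1/2=-3/4, d=(M2−M1)/(6·1)=1/4, b=Δ1−h1·(2M1+M2)/6=5/2
t_q=1/4 → seg 0, τ=1/4; S=0+13/4·τ+0·τ²+-1/4·τ³=207/256

  seg 0: a=0 b=13/4 c=0 d=-1/4
  seg 1: a=3 b=5/2 c=-3/4 d=1/4
S(1/4) = 207/256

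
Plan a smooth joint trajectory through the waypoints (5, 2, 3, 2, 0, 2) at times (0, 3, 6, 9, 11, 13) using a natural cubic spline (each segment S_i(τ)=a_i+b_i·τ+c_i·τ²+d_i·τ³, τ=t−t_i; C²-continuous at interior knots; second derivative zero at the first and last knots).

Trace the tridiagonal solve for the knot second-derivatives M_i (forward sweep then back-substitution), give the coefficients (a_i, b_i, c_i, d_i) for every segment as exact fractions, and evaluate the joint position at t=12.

Δ: Δ0=-1, Δ1=1/3, Δ2=-1/3, Δ3=-1, Δ4=1
row 1: diag=12, rhs=8; c'=1/4, d'=2/3
row 2: denom=12−3·1/4=45/4; d'=(-4−3·2/3)/(45/4)=-8/15
row 3: denom=10−3·4/15=46/5; d'=(-4−3·-8/15)/(46/5)=-6/23
row 4: denom=8−2·5/23=174/23; d'=(12−2·-6/23)/(174/23)=48/29
back: M4=48/29
back: M3=-6/23−5/23·48/29=-18/29
back: M2=-8/15−4/15·-18/29=-32/87
back: M1=2/3−1/4·-32/87=22/29
M: M0=0, M1=22/29, M2=-32/87, M3=-18/29, M4=48/29, M5=0
seg 0: a=5, c=M0/2=0, d=(M1−M0)/(6·3)=11/261, b=Δ0−h0·(2M0+M1)/6=-40/29
seg 1: a=2, c=M1/2=11/29, d=(M2−M1)/(6·3)=-49/783, b=Δ1−h1·(2M1+M2)/6=-7/29
seg 2: a=3, c=M2/2=-16/87, d=(M3−M2)/(6·3)=-11/783, b=Δ2−h2·(2M2+M3)/6=10/29
seg 3: a=2, c=M3/2=-9/29, d=(M4−M3)/(6·2)=11/58, b=Δ3−h3·(2M3+M4)/6=-33/29
seg 4: a=0, c=M4/2=24/29, d=(M5−M4)/(6·2)=-4/29, b=Δ4−h4·(2M4+M5)/6=-3/29
t_q=12 → seg 4, τ=1; S=0+-3/29·τ+24/29·τ²+-4/29·τ³=17/29

  seg 0: a=5 b=-40/29 c=0 d=11/261
  seg 1: a=2 b=-7/29 c=11/29 d=-49/783
  seg 2: a=3 b=10/29 c=-16/87 d=-11/783
  seg 3: a=2 b=-33/29 c=-9/29 d=11/58
  seg 4: a=0 b=-3/29 c=24/29 d=-4/29
S(12) = 17/29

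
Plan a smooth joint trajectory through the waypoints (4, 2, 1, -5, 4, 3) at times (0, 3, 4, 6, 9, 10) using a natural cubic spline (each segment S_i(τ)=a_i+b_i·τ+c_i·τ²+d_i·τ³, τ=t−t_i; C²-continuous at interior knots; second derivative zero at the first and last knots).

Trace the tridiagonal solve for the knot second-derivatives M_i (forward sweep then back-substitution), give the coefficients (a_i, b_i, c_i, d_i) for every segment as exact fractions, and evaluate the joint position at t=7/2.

Δ: Δ0=-2/3, Δ1=-1, Δ2=-3, Δ3=3, Δ4=-1
row 1: diag=8, rhs=-2; c'=1/8, d'=-1/4
row 2: denom=6−1·1/8=47/8; d'=(-12−1·-1/4)/(47/8)=-2
row 3: denom=10−2·16/47=438/47; d'=(36−2·-2)/(438/47)=940/219
row 4: denom=8−3·47/146=1027/146; d'=(-24−3·940/219)/(1027/146)=-5384/1027
back: M4=-5384/1027
back: M3=940/219−47/146·-5384/1027=18424/3081
back: M2=-2−16/47·18424/3081=-12434/3081
back: M1=-1/4−1/8·-12434/3081=784/3081
M: M0=0, M1=784/3081, M2=-12434/3081, M3=18424/3081, M4=-5384/1027, M5=0
seg 0: a=4, c=M0/2=0, d=(M1−M0)/(6·3)=392/27729, b=Δ0−h0·(2M0+M1)/6=-2446/3081
seg 1: a=2, c=M1/2=392/3081, d=(M2−M1)/(6·1)=-2203/3081, b=Δ1−h1·(2M1+M2)/6=-1270/3081
seg 2: a=1, c=M2/2=-6217/3081, d=(M3−M2)/(6·2)=5143/6162, b=Δ2−h2·(2M2+M3)/6=-2365/1027
seg 3: a=-5, c=M3/2=9212/3081, d=(M4−M3)/(6·3)=-17288/27729, b=Δ3−h3·(2M3+M4)/6=-85/237
seg 4: a=4, c=M4/2=-2692/1027, d=(M5−M4)/(6·1)=2692/3081, b=Δ4−h4·(2M4+M5)/6=2303/3081
t_q=7/2 → seg 1, τ=1/2; S=2+-1270/3081·τ+392/3081·τ²+-2203/3081·τ³=42797/24648

  seg 0: a=4 b=-2446/3081 c=0 d=392/27729
  seg 1: a=2 b=-1270/3081 c=392/3081 d=-2203/3081
  seg 2: a=1 b=-2365/1027 c=-6217/3081 d=5143/6162
  seg 3: a=-5 b=-85/237 c=9212/3081 d=-17288/27729
  seg 4: a=4 b=2303/3081 c=-2692/1027 d=2692/3081
S(7/2) = 42797/24648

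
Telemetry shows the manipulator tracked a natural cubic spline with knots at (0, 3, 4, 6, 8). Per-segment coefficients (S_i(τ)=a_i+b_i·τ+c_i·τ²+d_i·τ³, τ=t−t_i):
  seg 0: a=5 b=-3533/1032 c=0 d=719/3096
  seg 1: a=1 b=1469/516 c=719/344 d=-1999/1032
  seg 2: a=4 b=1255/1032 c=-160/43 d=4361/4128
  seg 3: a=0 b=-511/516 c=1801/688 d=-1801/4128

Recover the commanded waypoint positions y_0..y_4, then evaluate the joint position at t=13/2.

y_0=5 y_1=1 y_2=4 y_3=0 y_4=5
S(13/2) = 1153/11008

y_0 = S_0(0) = a_0 = 5
y_1 = S_1(0) = a_1 = 1
y_2 = S_2(0) = a_2 = 4
y_3 = S_3(0) = a_3 = 0
y_4 = S_3(2) = 5
t_q=13/2 is in segment 3 (τ=1/2); S_3(τ)=1153/11008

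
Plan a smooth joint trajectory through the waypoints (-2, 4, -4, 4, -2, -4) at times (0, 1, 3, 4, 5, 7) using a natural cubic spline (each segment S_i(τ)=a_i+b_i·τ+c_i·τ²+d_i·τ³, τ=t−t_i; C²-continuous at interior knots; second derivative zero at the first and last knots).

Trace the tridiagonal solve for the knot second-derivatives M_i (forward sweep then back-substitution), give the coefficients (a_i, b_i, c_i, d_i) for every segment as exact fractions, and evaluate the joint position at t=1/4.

Δ: Δ0=6, Δ1=-4, Δ2=8, Δ3=-6, Δ4=-1
row 1: diag=6, rhs=-60; c'=1/3, d'=-10
row 2: denom=6−2·1/3=16/3; d'=(72−2·-10)/(16/3)=69/4
row 3: denom=4−1·3/16=61/16; d'=(-84−1·69/4)/(61/16)=-1620/61
row 4: denom=6−1·16/61=350/61; d'=(30−1·-1620/61)/(350/61)=69/7
back: M4=69/7
back: M3=-1620/61−16/61·69/7=-204/7
back: M2=69/4−3/16·-204/7=159/7
back: M1=-10−1/3·159/7=-123/7
M: M0=0, M1=-123/7, M2=159/7, M3=-204/7, M4=69/7, M5=0
seg 0: a=-2, c=M0/2=0, d=(M1−M0)/(6·1)=-41/14, b=Δ0−h0·(2M0+M1)/6=125/14
seg 1: a=4, c=M1/2=-123/14, d=(M2−M1)/(6·2)=47/14, b=Δ1−h1·(2M1+M2)/6=1/7
seg 2: a=-4, c=M2/2=159/14, d=(M3−M2)/(6·1)=-121/14, b=Δ2−h2·(2M2+M3)/6=37/7
seg 3: a=4, c=M3/2=-102/7, d=(M4−M3)/(6·1)=13/2, b=Δ3−h3·(2M3+M4)/6=29/14
seg 4: a=-2, c=M4/2=69/14, d=(M5−M4)/(6·2)=-23/28, b=Δ4−h4·(2M4+M5)/6=-53/7
t_q=1/4 → seg 0, τ=1/4; S=-2+125/14·τ+0·τ²+-41/14·τ³=167/896

  seg 0: a=-2 b=125/14 c=0 d=-41/14
  seg 1: a=4 b=1/7 c=-123/14 d=47/14
  seg 2: a=-4 b=37/7 c=159/14 d=-121/14
  seg 3: a=4 b=29/14 c=-102/7 d=13/2
  seg 4: a=-2 b=-53/7 c=69/14 d=-23/28
S(1/4) = 167/896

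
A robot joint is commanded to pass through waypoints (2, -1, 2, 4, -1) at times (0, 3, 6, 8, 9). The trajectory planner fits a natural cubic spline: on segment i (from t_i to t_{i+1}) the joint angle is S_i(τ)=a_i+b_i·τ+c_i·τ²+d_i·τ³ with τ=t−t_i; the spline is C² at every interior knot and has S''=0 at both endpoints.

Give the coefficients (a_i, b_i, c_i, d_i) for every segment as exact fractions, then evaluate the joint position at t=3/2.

  seg 0: a=2 b=-141/103 c=0 d=38/927
  seg 1: a=-1 b=-27/103 c=38/103 d=16/927
  seg 2: a=2 b=249/103 c=54/103 d=-127/206
  seg 3: a=4 b=-297/103 c=-327/103 d=109/103
S(3/2) = 35/412

Δ: Δ0=-1, Δ1=1, Δ2=1, Δ3=-5
row 1: diag=12, rhs=12; c'=1/4, d'=1
row 2: denom=10−3·1/4=37/4; d'=(0−3·1)/(37/4)=-12/37
row 3: denom=6−2·8/37=206/37; d'=(-36−2·-12/37)/(206/37)=-654/103
back: M3=-654/103
back: M2=-12/37−8/37·-654/103=108/103
back: M1=1−1/4·108/103=76/103
M: M0=0, M1=76/103, M2=108/103, M3=-654/103, M4=0
seg 0: a=2, c=M0/2=0, d=(M1−M0)/(6·3)=38/927, b=Δ0−h0·(2M0+M1)/6=-141/103
seg 1: a=-1, c=M1/2=38/103, d=(M2−M1)/(6·3)=16/927, b=Δ1−h1·(2M1+M2)/6=-27/103
seg 2: a=2, c=M2/2=54/103, d=(M3−M2)/(6·2)=-127/206, b=Δ2−h2·(2M2+M3)/6=249/103
seg 3: a=4, c=M3/2=-327/103, d=(M4−M3)/(6·1)=109/103, b=Δ3−h3·(2M3+M4)/6=-297/103
t_q=3/2 → seg 0, τ=3/2; S=2+-141/103·τ+0·τ²+38/927·τ³=35/412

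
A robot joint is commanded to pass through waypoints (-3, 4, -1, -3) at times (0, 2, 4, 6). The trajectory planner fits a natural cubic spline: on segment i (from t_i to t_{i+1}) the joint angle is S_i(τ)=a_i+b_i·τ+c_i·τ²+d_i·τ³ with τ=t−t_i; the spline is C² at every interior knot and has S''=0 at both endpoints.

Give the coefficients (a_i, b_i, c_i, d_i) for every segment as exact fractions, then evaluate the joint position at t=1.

Δ: Δ0=7/2, Δ1=-5/2, Δ2=-1
row 1: diag=8, rhs=-36; c'=1/4, d'=-9/2
row 2: denom=8−2·1/4=15/2; d'=(9−2·-9/2)/(15/2)=12/5
back: M2=12/5
back: M1=-9/2−1/4·12/5=-51/10
M: M0=0, M1=-51/10, M2=12/5, M3=0
seg 0: a=-3, c=M0/2=0, d=(M1−M0)/(6·2)=-17/40, b=Δ0−h0·(2M0+M1)/6=26/5
seg 1: a=4, c=M1/2=-51/20, d=(M2−M1)/(6·2)=5/8, b=Δ1−h1·(2M1+M2)/6=1/10
seg 2: a=-1, c=M2/2=6/5, d=(M3−M2)/(6·2)=-1/5, b=Δ2−h2·(2M2+M3)/6=-13/5
t_q=1 → seg 0, τ=1; S=-3+26/5·τ+0·τ²+-17/40·τ³=71/40

  seg 0: a=-3 b=26/5 c=0 d=-17/40
  seg 1: a=4 b=1/10 c=-51/20 d=5/8
  seg 2: a=-1 b=-13/5 c=6/5 d=-1/5
S(1) = 71/40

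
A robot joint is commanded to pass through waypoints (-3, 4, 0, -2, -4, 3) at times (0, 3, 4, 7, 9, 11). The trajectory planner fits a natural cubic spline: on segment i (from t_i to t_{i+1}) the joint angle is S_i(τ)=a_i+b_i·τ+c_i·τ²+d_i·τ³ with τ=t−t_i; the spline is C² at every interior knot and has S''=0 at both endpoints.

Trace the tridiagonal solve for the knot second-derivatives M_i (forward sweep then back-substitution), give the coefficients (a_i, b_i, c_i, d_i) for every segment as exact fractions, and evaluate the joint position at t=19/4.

Δ: Δ0=7/3, Δ1=-4, Δ2=-2/3, Δ3=-1, Δ4=7/2
row 1: diag=8, rhs=-38; c'=1/8, d'=-19/4
row 2: denom=8−1·1/8=63/8; d'=(20−1·-19/4)/(63/8)=22/7
row 3: denom=10−3·8/21=62/7; d'=(-2−3·22/7)/(62/7)=-40/31
row 4: denom=8−2·7/31=234/31; d'=(27−2·-40/31)/(234/31)=917/234
back: M4=917/234
back: M3=-40/31−7/31·917/234=-509/234
back: M2=22/7−8/21·-509/234=1394/351
back: M1=-19/4−1/8·1394/351=-3683/702
M: M0=0, M1=-3683/702, M2=1394/351, M3=-509/234, M4=917/234, M5=0
seg 0: a=-3, c=M0/2=0, d=(M1−M0)/(6·3)=-3683/12636, b=Δ0−h0·(2M0+M1)/6=6959/1404
seg 1: a=4, c=M1/2=-3683/1404, d=(M2−M1)/(6·1)=719/468, b=Δ1−h1·(2M1+M2)/6=-2045/702
seg 2: a=0, c=M2/2=697/351, d=(M3−M2)/(6·3)=-4315/12636, b=Δ2−h2·(2M2+M3)/6=-4985/1404
seg 3: a=-2, c=M3/2=-509/468, d=(M4−M3)/(6·2)=713/1404, b=Δ3−h3·(2M3+M4)/6=-601/702
seg 4: a=-4, c=M4/2=917/468, d=(M5−M4)/(6·2)=-917/2808, b=Δ4−h4·(2M4+M5)/6=623/702
t_q=19/4 → seg 2, τ=3/4; S=0+-4985/1404·τ+697/351·τ²+-4315/12636·τ³=-16873/9984

  seg 0: a=-3 b=6959/1404 c=0 d=-3683/12636
  seg 1: a=4 b=-2045/702 c=-3683/1404 d=719/468
  seg 2: a=0 b=-4985/1404 c=697/351 d=-4315/12636
  seg 3: a=-2 b=-601/702 c=-509/468 d=713/1404
  seg 4: a=-4 b=623/702 c=917/468 d=-917/2808
S(19/4) = -16873/9984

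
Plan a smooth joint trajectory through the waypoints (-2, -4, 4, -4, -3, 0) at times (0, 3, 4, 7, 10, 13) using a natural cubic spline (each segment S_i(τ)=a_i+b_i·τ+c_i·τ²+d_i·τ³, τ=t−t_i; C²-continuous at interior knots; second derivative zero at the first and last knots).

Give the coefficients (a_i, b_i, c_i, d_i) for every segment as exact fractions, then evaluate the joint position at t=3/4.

  seg 0: a=-2 b=-1296/283 c=0 d=3322/7641
  seg 1: a=-4 b=2026/283 c=3322/849 d=-2608/849
  seg 2: a=4 b=4898/849 c=-4502/849 d=6344/7641
  seg 3: a=-4 b=-3082/849 c=614/283 d=-2161/7641
  seg 4: a=-3 b=1487/849 c=-319/849 d=319/7641
S(3/4) = -47555/9056

Δ: Δ0=-2/3, Δ1=8, Δ2=-8/3, Δ3=1/3, Δ4=1
row 1: diag=8, rhs=52; c'=1/8, d'=13/2
row 2: denom=8−1·1/8=63/8; d'=(-64−1·13/2)/(63/8)=-188/21
row 3: denom=12−3·8/21=76/7; d'=(18−3·-188/21)/(76/7)=157/38
row 4: denom=12−3·21/76=849/76; d'=(4−3·157/38)/(849/76)=-638/849
back: M4=-638/849
back: M3=157/38−21/76·-638/849=1228/283
back: M2=-188/21−8/21·1228/283=-9004/849
back: M1=13/2−1/8·-9004/849=6644/849
M: M0=0, M1=6644/849, M2=-9004/849, M3=1228/283, M4=-638/849, M5=0
seg 0: a=-2, c=M0/2=0, d=(M1−M0)/(6·3)=3322/7641, b=Δ0−h0·(2M0+M1)/6=-1296/283
seg 1: a=-4, c=M1/2=3322/849, d=(M2−M1)/(6·1)=-2608/849, b=Δ1−h1·(2M1+M2)/6=2026/283
seg 2: a=4, c=M2/2=-4502/849, d=(M3−M2)/(6·3)=6344/7641, b=Δ2−h2·(2M2+M3)/6=4898/849
seg 3: a=-4, c=M3/2=614/283, d=(M4−M3)/(6·3)=-2161/7641, b=Δ3−h3·(2M3+M4)/6=-3082/849
seg 4: a=-3, c=M4/2=-319/849, d=(M5−M4)/(6·3)=319/7641, b=Δ4−h4·(2M4+M5)/6=1487/849
t_q=3/4 → seg 0, τ=3/4; S=-2+-1296/283·τ+0·τ²+3322/7641·τ³=-47555/9056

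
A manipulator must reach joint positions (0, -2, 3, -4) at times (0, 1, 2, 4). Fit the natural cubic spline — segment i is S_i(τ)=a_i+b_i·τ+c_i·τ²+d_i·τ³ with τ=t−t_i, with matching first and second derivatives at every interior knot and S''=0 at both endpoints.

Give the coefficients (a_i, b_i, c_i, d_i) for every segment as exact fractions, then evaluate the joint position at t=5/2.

  seg 0: a=0 b=-193/46 c=0 d=101/46
  seg 1: a=-2 b=55/23 c=303/46 d=-183/46
  seg 2: a=3 b=167/46 c=-123/23 d=41/46
S(5/2) = 1321/368

Δ: Δ0=-2, Δ1=5, Δ2=-7/2
row 1: diag=4, rhs=42; c'=1/4, d'=21/2
row 2: denom=6−1·1/4=23/4; d'=(-51−1·21/2)/(23/4)=-246/23
back: M2=-246/23
back: M1=21/2−1/4·-246/23=303/23
M: M0=0, M1=303/23, M2=-246/23, M3=0
seg 0: a=0, c=M0/2=0, d=(M1−M0)/(6·1)=101/46, b=Δ0−h0·(2M0+M1)/6=-193/46
seg 1: a=-2, c=M1/2=303/46, d=(M2−M1)/(6·1)=-183/46, b=Δ1−h1·(2M1+M2)/6=55/23
seg 2: a=3, c=M2/2=-123/23, d=(M3−M2)/(6·2)=41/46, b=Δ2−h2·(2M2+M3)/6=167/46
t_q=5/2 → seg 2, τ=1/2; S=3+167/46·τ+-123/23·τ²+41/46·τ³=1321/368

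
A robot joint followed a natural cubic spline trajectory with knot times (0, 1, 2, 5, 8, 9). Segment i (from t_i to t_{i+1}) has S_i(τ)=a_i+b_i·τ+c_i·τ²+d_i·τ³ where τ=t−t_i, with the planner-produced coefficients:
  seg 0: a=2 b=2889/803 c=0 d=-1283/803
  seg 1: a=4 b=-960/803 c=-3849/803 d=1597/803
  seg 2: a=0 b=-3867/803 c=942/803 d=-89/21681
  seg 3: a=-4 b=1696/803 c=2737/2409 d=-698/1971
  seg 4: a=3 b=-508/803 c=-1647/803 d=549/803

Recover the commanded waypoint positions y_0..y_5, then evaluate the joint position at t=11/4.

y_0 = S_0(0) = a_0 = 2
y_1 = S_1(0) = a_1 = 4
y_2 = S_2(0) = a_2 = 0
y_3 = S_3(0) = a_3 = -4
y_4 = S_4(0) = a_4 = 3
y_5 = S_4(1) = 1
t_q=11/4 is in segment 2 (τ=3/4); S_2(τ)=-151793/51392

y_0=2 y_1=4 y_2=0 y_3=-4 y_4=3 y_5=1
S(11/4) = -151793/51392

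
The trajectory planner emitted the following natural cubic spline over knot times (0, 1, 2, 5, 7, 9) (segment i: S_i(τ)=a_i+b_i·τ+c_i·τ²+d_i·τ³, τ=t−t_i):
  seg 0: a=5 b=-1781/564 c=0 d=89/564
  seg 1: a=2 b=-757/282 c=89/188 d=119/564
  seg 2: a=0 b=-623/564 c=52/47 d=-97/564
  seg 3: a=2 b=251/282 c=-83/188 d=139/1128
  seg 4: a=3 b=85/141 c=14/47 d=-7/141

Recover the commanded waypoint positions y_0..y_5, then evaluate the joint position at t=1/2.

y_0=5 y_1=2 y_2=0 y_3=2 y_4=3 y_5=5
S(1/2) = 5175/1504

y_0 = S_0(0) = a_0 = 5
y_1 = S_1(0) = a_1 = 2
y_2 = S_2(0) = a_2 = 0
y_3 = S_3(0) = a_3 = 2
y_4 = S_4(0) = a_4 = 3
y_5 = S_4(2) = 5
t_q=1/2 is in segment 0 (τ=1/2); S_0(τ)=5175/1504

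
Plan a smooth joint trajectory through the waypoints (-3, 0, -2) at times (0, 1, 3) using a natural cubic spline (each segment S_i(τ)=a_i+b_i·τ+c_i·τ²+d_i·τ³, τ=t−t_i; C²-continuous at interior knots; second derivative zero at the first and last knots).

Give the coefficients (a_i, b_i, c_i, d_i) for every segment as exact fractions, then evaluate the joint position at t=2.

Δ: Δ0=3, Δ1=-1
row 1: diag=6, rhs=-24; c'=1/3, d'=-4
back: M1=-4
M: M0=0, M1=-4, M2=0
seg 0: a=-3, c=M0/2=0, d=(M1−M0)/(6·1)=-2/3, b=Δ0−h0·(2M0+M1)/6=11/3
seg 1: a=0, c=M1/2=-2, d=(M2−M1)/(6·2)=1/3, b=Δ1−h1·(2M1+M2)/6=5/3
t_q=2 → seg 1, τ=1; S=0+5/3·τ+-2·τ²+1/3·τ³=0

  seg 0: a=-3 b=11/3 c=0 d=-2/3
  seg 1: a=0 b=5/3 c=-2 d=1/3
S(2) = 0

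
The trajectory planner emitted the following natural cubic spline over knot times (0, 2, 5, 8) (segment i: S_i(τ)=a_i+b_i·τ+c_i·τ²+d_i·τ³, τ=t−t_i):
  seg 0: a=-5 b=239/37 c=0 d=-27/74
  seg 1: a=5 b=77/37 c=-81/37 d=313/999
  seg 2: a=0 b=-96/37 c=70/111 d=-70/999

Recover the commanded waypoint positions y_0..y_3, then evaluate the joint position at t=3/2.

y_0 = S_0(0) = a_0 = -5
y_1 = S_1(0) = a_1 = 5
y_2 = S_2(0) = a_2 = 0
y_3 = S_2(3) = -4
t_q=3/2 is in segment 0 (τ=3/2); S_0(τ)=2047/592

y_0=-5 y_1=5 y_2=0 y_3=-4
S(3/2) = 2047/592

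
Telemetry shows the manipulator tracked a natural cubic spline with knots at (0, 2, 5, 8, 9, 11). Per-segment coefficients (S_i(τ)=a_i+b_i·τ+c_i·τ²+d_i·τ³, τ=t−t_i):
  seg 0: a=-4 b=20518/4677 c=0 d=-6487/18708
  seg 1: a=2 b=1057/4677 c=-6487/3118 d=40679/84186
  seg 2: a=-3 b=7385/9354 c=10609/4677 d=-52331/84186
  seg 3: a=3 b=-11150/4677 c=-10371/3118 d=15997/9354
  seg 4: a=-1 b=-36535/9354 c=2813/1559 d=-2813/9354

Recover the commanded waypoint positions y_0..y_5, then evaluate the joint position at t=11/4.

y_0 = S_0(0) = a_0 = -4
y_1 = S_1(0) = a_1 = 2
y_2 = S_2(0) = a_2 = -3
y_3 = S_3(0) = a_3 = 3
y_4 = S_4(0) = a_4 = -1
y_5 = S_4(2) = -4
t_q=11/4 is in segment 1 (τ=3/4); S_1(τ)=240075/199552

y_0=-4 y_1=2 y_2=-3 y_3=3 y_4=-1 y_5=-4
S(11/4) = 240075/199552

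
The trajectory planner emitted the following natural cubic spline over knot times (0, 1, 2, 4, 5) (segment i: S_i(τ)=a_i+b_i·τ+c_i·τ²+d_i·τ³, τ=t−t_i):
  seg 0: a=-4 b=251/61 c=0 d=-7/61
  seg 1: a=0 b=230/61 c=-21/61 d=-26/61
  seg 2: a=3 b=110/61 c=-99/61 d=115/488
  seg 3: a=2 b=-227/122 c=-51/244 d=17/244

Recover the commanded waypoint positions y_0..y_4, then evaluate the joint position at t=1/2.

y_0 = S_0(0) = a_0 = -4
y_1 = S_1(0) = a_1 = 0
y_2 = S_2(0) = a_2 = 3
y_3 = S_3(0) = a_3 = 2
y_4 = S_3(1) = 0
t_q=1/2 is in segment 0 (τ=1/2); S_0(τ)=-955/488

y_0=-4 y_1=0 y_2=3 y_3=2 y_4=0
S(1/2) = -955/488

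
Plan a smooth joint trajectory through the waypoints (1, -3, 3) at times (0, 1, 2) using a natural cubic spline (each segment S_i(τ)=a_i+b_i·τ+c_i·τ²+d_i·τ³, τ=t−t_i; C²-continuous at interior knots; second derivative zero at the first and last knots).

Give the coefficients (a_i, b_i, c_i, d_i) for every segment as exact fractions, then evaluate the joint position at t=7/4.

  seg 0: a=1 b=-13/2 c=0 d=5/2
  seg 1: a=-3 b=1 c=15/2 d=-5/2
S(7/4) = 117/128

Δ: Δ0=-4, Δ1=6
row 1: diag=4, rhs=60; c'=1/4, d'=15
back: M1=15
M: M0=0, M1=15, M2=0
seg 0: a=1, c=M0/2=0, d=(M1−M0)/(6·1)=5/2, b=Δ0−h0·(2M0+M1)/6=-13/2
seg 1: a=-3, c=M1/2=15/2, d=(M2−M1)/(6·1)=-5/2, b=Δ1−h1·(2M1+M2)/6=1
t_q=7/4 → seg 1, τ=3/4; S=-3+1·τ+15/2·τ²+-5/2·τ³=117/128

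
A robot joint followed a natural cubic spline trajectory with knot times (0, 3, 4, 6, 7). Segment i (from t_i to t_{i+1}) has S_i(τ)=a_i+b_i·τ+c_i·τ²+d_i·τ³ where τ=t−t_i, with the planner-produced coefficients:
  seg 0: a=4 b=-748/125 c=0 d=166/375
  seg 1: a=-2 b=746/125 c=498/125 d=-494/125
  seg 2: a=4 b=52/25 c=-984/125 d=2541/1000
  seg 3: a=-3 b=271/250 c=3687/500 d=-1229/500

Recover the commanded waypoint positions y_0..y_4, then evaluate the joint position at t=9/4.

y_0=4 y_1=-2 y_2=4 y_3=-3 y_4=3
S(9/4) = -17687/4000

y_0 = S_0(0) = a_0 = 4
y_1 = S_1(0) = a_1 = -2
y_2 = S_2(0) = a_2 = 4
y_3 = S_3(0) = a_3 = -3
y_4 = S_3(1) = 3
t_q=9/4 is in segment 0 (τ=9/4); S_0(τ)=-17687/4000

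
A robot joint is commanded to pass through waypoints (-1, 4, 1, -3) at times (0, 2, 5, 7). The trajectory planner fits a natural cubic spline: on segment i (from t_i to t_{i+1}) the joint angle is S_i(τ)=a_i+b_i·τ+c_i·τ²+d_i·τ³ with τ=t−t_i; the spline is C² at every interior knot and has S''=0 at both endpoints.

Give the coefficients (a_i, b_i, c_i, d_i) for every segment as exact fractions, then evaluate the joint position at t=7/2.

  seg 0: a=-1 b=583/182 c=0 d=-16/91
  seg 1: a=4 b=199/182 c=-96/91 d=5/42
  seg 2: a=1 b=-184/91 c=3/182 d=-1/364
S(7/2) = 763/208

Δ: Δ0=5/2, Δ1=-1, Δ2=-2
row 1: diag=10, rhs=-21; c'=3/10, d'=-21/10
row 2: denom=10−3·3/10=91/10; d'=(-6−3·-21/10)/(91/10)=3/91
back: M2=3/91
back: M1=-21/10−3/10·3/91=-192/91
M: M0=0, M1=-192/91, M2=3/91, M3=0
seg 0: a=-1, c=M0/2=0, d=(M1−M0)/(6·2)=-16/91, b=Δ0−h0·(2M0+M1)/6=583/182
seg 1: a=4, c=M1/2=-96/91, d=(M2−M1)/(6·3)=5/42, b=Δ1−h1·(2M1+M2)/6=199/182
seg 2: a=1, c=M2/2=3/182, d=(M3−M2)/(6·2)=-1/364, b=Δ2−h2·(2M2+M3)/6=-184/91
t_q=7/2 → seg 1, τ=3/2; S=4+199/182·τ+-96/91·τ²+5/42·τ³=763/208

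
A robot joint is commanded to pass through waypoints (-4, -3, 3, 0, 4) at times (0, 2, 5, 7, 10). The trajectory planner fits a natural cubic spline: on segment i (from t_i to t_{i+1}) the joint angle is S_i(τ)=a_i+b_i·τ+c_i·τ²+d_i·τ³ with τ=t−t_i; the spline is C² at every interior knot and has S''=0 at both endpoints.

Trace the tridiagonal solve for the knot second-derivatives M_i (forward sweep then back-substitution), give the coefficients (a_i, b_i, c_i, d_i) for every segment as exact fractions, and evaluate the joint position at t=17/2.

Δ: Δ0=1/2, Δ1=2, Δ2=-3/2, Δ3=4/3
row 1: diag=10, rhs=9; c'=3/10, d'=9/10
row 2: denom=10−3·3/10=91/10; d'=(-21−3·9/10)/(91/10)=-237/91
row 3: denom=10−2·20/91=870/91; d'=(17−2·-237/91)/(870/91)=2021/870
back: M3=2021/870
back: M2=-237/91−20/91·2021/870=-271/87
back: M1=9/10−3/10·-271/87=266/145
M: M0=0, M1=266/145, M2=-271/87, M3=2021/870, M4=0
seg 0: a=-4, c=M0/2=0, d=(M1−M0)/(6·2)=133/870, b=Δ0−h0·(2M0+M1)/6=-97/870
seg 1: a=-3, c=M1/2=133/145, d=(M2−M1)/(6·3)=-2153/7830, b=Δ1−h1·(2M1+M2)/6=1499/870
seg 2: a=3, c=M2/2=-271/174, d=(M3−M2)/(6·2)=1577/3480, b=Δ2−h2·(2M2+M3)/6=-86/435
seg 3: a=0, c=M3/2=2021/1740, d=(M4−M3)/(6·3)=-2021/15660, b=Δ3−h3·(2M3+M4)/6=-287/290
t_q=17/2 → seg 3, τ=3/2; S=0+-287/290·τ+2021/1740·τ²+-2021/15660·τ³=3217/4640

  seg 0: a=-4 b=-97/870 c=0 d=133/870
  seg 1: a=-3 b=1499/870 c=133/145 d=-2153/7830
  seg 2: a=3 b=-86/435 c=-271/174 d=1577/3480
  seg 3: a=0 b=-287/290 c=2021/1740 d=-2021/15660
S(17/2) = 3217/4640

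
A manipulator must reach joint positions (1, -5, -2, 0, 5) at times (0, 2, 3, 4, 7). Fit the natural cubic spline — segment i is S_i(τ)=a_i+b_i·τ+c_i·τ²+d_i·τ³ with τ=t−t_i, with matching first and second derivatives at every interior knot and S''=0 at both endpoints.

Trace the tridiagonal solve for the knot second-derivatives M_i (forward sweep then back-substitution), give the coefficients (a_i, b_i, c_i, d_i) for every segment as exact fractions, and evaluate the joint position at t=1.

  seg 0: a=1 b=-1382/267 c=0 d=581/1068
  seg 1: a=-5 b=361/267 c=581/178 d=-863/534
  seg 2: a=-2 b=1619/534 c=-141/89 d=295/534
  seg 3: a=0 b=406/267 c=13/178 d=-13/1602
S(1) = -1293/356

Δ: Δ0=-3, Δ1=3, Δ2=2, Δ3=5/3
row 1: diag=6, rhs=36; c'=1/6, d'=6
row 2: denom=4−1·1/6=23/6; d'=(-6−1·6)/(23/6)=-72/23
row 3: denom=8−1·6/23=178/23; d'=(-2−1·-72/23)/(178/23)=13/89
back: M3=13/89
back: M2=-72/23−6/23·13/89=-282/89
back: M1=6−1/6·-282/89=581/89
M: M0=0, M1=581/89, M2=-282/89, M3=13/89, M4=0
seg 0: a=1, c=M0/2=0, d=(M1−M0)/(6·2)=581/1068, b=Δ0−h0·(2M0+M1)/6=-1382/267
seg 1: a=-5, c=M1/2=581/178, d=(M2−M1)/(6·1)=-863/534, b=Δ1−h1·(2M1+M2)/6=361/267
seg 2: a=-2, c=M2/2=-141/89, d=(M3−M2)/(6·1)=295/534, b=Δ2−h2·(2M2+M3)/6=1619/534
seg 3: a=0, c=M3/2=13/178, d=(M4−M3)/(6·3)=-13/1602, b=Δ3−h3·(2M3+M4)/6=406/267
t_q=1 → seg 0, τ=1; S=1+-1382/267·τ+0·τ²+581/1068·τ³=-1293/356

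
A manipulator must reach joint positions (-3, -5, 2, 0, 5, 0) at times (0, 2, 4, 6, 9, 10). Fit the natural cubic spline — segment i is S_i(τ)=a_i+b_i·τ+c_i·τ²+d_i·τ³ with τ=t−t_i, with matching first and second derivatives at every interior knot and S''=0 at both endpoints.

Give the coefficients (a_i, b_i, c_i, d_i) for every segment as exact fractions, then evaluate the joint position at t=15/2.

Δ: Δ0=-1, Δ1=7/2, Δ2=-1, Δ3=5/3, Δ4=-5
row 1: diag=8, rhs=27; c'=1/4, d'=27/8
row 2: denom=8−2·1/4=15/2; d'=(-27−2·27/8)/(15/2)=-9/2
row 3: denom=10−2·4/15=142/15; d'=(16−2·-9/2)/(142/15)=375/142
row 4: denom=8−3·45/142=1001/142; d'=(-40−3·375/142)/(1001/142)=-6805/1001
back: M4=-6805/1001
back: M3=375/142−45/142·-6805/1001=4800/1001
back: M2=-9/2−4/15·4800/1001=-11569/2002
back: M1=27/8−1/4·-11569/2002=9649/2002
M: M0=0, M1=9649/2002, M2=-11569/2002, M3=4800/1001, M4=-6805/1001, M5=0
seg 0: a=-3, c=M0/2=0, d=(M1−M0)/(6·2)=9649/24024, b=Δ0−h0·(2M0+M1)/6=-15655/6006
seg 1: a=-5, c=M1/2=9649/4004, d=(M2−M1)/(6·2)=-10609/12012, b=Δ1−h1·(2M1+M2)/6=6646/3003
seg 2: a=2, c=M2/2=-11569/4004, d=(M3−M2)/(6·2)=21169/24024, b=Δ2−h2·(2M2+M3)/6=538/429
seg 3: a=0, c=M3/2=2400/1001, d=(M4−M3)/(6·3)=-1055/1638, b=Δ3−h3·(2M3+M4)/6=125/462
seg 4: a=5, c=M4/2=-6805/2002, d=(M5−M4)/(6·1)=6805/6006, b=Δ4−h4·(2M4+M5)/6=-8210/3003
t_q=15/2 → seg 3, τ=3/2; S=0+125/462·τ+2400/1001·τ²+-1055/1638·τ³=58085/16016

  seg 0: a=-3 b=-15655/6006 c=0 d=9649/24024
  seg 1: a=-5 b=6646/3003 c=9649/4004 d=-10609/12012
  seg 2: a=2 b=538/429 c=-11569/4004 d=21169/24024
  seg 3: a=0 b=125/462 c=2400/1001 d=-1055/1638
  seg 4: a=5 b=-8210/3003 c=-6805/2002 d=6805/6006
S(15/2) = 58085/16016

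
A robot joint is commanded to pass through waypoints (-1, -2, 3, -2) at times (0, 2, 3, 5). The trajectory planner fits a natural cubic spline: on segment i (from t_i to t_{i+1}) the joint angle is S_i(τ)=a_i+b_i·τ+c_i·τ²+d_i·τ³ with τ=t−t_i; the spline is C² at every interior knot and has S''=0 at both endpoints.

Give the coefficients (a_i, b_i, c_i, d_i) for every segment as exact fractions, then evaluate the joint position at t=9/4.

Δ: Δ0=-1/2, Δ1=5, Δ2=-5/2
row 1: diag=6, rhs=33; c'=1/6, d'=11/2
row 2: denom=6−1·1/6=35/6; d'=(-45−1·11/2)/(35/6)=-303/35
back: M2=-303/35
back: M1=11/2−1/6·-303/35=243/35
M: M0=0, M1=243/35, M2=-303/35, M3=0
seg 0: a=-1, c=M0/2=0, d=(M1−M0)/(6·2)=81/140, b=Δ0−h0·(2M0+M1)/6=-197/70
seg 1: a=-2, c=M1/2=243/70, d=(M2−M1)/(6·1)=-13/5, b=Δ1−h1·(2M1+M2)/6=289/70
seg 2: a=3, c=M2/2=-303/70, d=(M3−M2)/(6·2)=101/140, b=Δ2−h2·(2M2+M3)/6=229/70
t_q=9/4 → seg 1, τ=1/4; S=-2+289/70·τ+243/70·τ²+-13/5·τ³=-1773/2240

  seg 0: a=-1 b=-197/70 c=0 d=81/140
  seg 1: a=-2 b=289/70 c=243/70 d=-13/5
  seg 2: a=3 b=229/70 c=-303/70 d=101/140
S(9/4) = -1773/2240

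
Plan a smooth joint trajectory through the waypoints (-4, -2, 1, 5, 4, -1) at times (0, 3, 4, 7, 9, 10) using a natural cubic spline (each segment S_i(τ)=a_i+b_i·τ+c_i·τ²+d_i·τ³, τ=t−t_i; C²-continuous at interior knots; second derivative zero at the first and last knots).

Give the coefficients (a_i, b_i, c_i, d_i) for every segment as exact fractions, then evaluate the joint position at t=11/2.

Δ: Δ0=2/3, Δ1=3, Δ2=4/3, Δ3=-1/2, Δ4=-5
row 1: diag=8, rhs=14; c'=1/8, d'=7/4
row 2: denom=8−1·1/8=63/8; d'=(-10−1·7/4)/(63/8)=-94/63
row 3: denom=10−3·8/21=62/7; d'=(-11−3·-94/63)/(62/7)=-137/186
row 4: denom=6−2·7/31=172/31; d'=(-27−2·-137/186)/(172/31)=-1187/258
back: M4=-1187/258
back: M3=-137/186−7/31·-1187/258=13/43
back: M2=-94/63−8/21·13/43=-622/387
back: M1=7/4−1/8·-622/387=755/387
M: M0=0, M1=755/387, M2=-622/387, M3=13/43, M4=-1187/258, M5=0
seg 0: a=-4, c=M0/2=0, d=(M1−M0)/(6·3)=755/6966, b=Δ0−h0·(2M0+M1)/6=-239/774
seg 1: a=-2, c=M1/2=755/774, d=(M2−M1)/(6·1)=-51/86, b=Δ1−h1·(2M1+M2)/6=1013/387
seg 2: a=1, c=M2/2=-311/387, d=(M3−M2)/(6·3)=739/6966, b=Δ2−h2·(2M2+M3)/6=2159/774
seg 3: a=5, c=M3/2=13/86, d=(M4−M3)/(6·2)=-1265/3096, b=Δ3−h3·(2M3+M4)/6=322/387
seg 4: a=4, c=M4/2=-1187/516, d=(M5−M4)/(6·1)=1187/1548, b=Δ4−h4·(2M4+M5)/6=-2683/774
t_q=11/2 → seg 2, τ=3/2; S=1+2159/774·τ+-311/387·τ²+739/6966·τ³=2569/688

  seg 0: a=-4 b=-239/774 c=0 d=755/6966
  seg 1: a=-2 b=1013/387 c=755/774 d=-51/86
  seg 2: a=1 b=2159/774 c=-311/387 d=739/6966
  seg 3: a=5 b=322/387 c=13/86 d=-1265/3096
  seg 4: a=4 b=-2683/774 c=-1187/516 d=1187/1548
S(11/2) = 2569/688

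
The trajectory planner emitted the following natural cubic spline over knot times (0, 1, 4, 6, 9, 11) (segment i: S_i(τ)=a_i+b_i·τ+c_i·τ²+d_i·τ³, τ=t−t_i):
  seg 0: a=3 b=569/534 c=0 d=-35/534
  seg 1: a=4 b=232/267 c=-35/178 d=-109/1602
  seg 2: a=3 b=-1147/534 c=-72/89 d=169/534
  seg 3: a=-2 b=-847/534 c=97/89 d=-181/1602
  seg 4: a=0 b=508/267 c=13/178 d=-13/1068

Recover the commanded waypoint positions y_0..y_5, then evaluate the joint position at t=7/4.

y_0 = S_0(0) = a_0 = 3
y_1 = S_1(0) = a_1 = 4
y_2 = S_2(0) = a_2 = 3
y_3 = S_3(0) = a_3 = -2
y_4 = S_4(0) = a_4 = 0
y_5 = S_4(2) = 4
t_q=7/4 is in segment 1 (τ=3/4); S_1(τ)=51405/11392

y_0=3 y_1=4 y_2=3 y_3=-2 y_4=0 y_5=4
S(7/4) = 51405/11392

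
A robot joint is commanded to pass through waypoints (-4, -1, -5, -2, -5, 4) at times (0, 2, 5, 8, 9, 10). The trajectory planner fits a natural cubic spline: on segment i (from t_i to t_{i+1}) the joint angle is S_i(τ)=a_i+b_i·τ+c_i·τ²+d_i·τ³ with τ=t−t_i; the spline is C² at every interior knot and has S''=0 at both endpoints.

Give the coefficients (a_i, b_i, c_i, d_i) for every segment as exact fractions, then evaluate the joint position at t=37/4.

  seg 0: a=-4 b=14927/6162 c=0 d=-1421/6162
  seg 1: a=-1 b=-2125/6162 c=-1421/1027 d=1499/4266
  seg 2: a=-5 b=2590/3081 c=10961/6162 d=-31901/55458
  seg 3: a=-2 b=-24757/6162 c=-3490/1027 d=27211/6162
  seg 4: a=-5 b=7498/3081 c=20231/2054 d=-20231/6162
S(37/4) = -503121/131456

Δ: Δ0=3/2, Δ1=-4/3, Δ2=1, Δ3=-3, Δ4=9
row 1: diag=10, rhs=-17; c'=3/10, d'=-17/10
row 2: denom=12−3·3/10=111/10; d'=(14−3·-17/10)/(111/10)=191/111
row 3: denom=8−3·10/37=266/37; d'=(-24−3·191/111)/(266/37)=-1079/266
row 4: denom=4−1·37/266=1027/266; d'=(72−1·-1079/266)/(1027/266)=20231/1027
back: M4=20231/1027
back: M3=-1079/266−37/266·20231/1027=-6980/1027
back: M2=191/111−10/37·-6980/1027=10961/3081
back: M1=-17/10−3/10·10961/3081=-2842/1027
M: M0=0, M1=-2842/1027, M2=10961/3081, M3=-6980/1027, M4=20231/1027, M5=0
seg 0: a=-4, c=M0/2=0, d=(M1−M0)/(6·2)=-1421/6162, b=Δ0−h0·(2M0+M1)/6=14927/6162
seg 1: a=-1, c=M1/2=-1421/1027, d=(M2−M1)/(6·3)=1499/4266, b=Δ1−h1·(2M1+M2)/6=-2125/6162
seg 2: a=-5, c=M2/2=10961/6162, d=(M3−M2)/(6·3)=-31901/55458, b=Δ2−h2·(2M2+M3)/6=2590/3081
seg 3: a=-2, c=M3/2=-3490/1027, d=(M4−M3)/(6·1)=27211/6162, b=Δ3−h3·(2M3+M4)/6=-24757/6162
seg 4: a=-5, c=M4/2=20231/2054, d=(M5−M4)/(6·1)=-20231/6162, b=Δ4−h4·(2M4+M5)/6=7498/3081
t_q=37/4 → seg 4, τ=1/4; S=-5+7498/3081·τ+20231/2054·τ²+-20231/6162·τ³=-503121/131456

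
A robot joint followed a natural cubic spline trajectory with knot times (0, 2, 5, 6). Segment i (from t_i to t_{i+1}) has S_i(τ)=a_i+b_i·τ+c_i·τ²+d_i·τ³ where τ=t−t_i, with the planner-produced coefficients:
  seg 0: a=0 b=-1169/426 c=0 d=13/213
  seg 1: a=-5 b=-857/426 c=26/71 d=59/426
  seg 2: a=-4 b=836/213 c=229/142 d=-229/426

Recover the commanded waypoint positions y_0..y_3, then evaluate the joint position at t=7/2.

y_0 = S_0(0) = a_0 = 0
y_1 = S_1(0) = a_1 = -5
y_2 = S_2(0) = a_2 = -4
y_3 = S_2(1) = 1
t_q=7/2 is in segment 1 (τ=3/2); S_1(τ)=-7641/1136

y_0=0 y_1=-5 y_2=-4 y_3=1
S(7/2) = -7641/1136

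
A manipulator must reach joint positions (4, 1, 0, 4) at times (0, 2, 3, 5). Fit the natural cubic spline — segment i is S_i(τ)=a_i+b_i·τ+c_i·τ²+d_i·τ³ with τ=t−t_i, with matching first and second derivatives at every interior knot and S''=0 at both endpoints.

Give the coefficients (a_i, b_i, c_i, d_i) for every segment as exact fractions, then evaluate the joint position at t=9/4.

  seg 0: a=4 b=-3/2 c=0 d=0
  seg 1: a=1 b=-3/2 c=0 d=1/2
  seg 2: a=0 b=0 c=3/2 d=-1/4
S(9/4) = 81/128

Δ: Δ0=-3/2, Δ1=-1, Δ2=2
row 1: diag=6, rhs=3; c'=1/6, d'=1/2
row 2: denom=6−1·1/6=35/6; d'=(18−1·1/2)/(35/6)=3
back: M2=3
back: M1=1/2−1/6·3=0
M: M0=0, M1=0, M2=3, M3=0
seg 0: a=4, c=M0/2=0, d=(M1−M0)/(6·2)=0, b=Δ0−h0·(2M0+M1)/6=-3/2
seg 1: a=1, c=M1/2=0, d=(M2−M1)/(6·1)=1/2, b=Δ1−h1·(2M1+M2)/6=-3/2
seg 2: a=0, c=M2/2=3/2, d=(M3−M2)/(6·2)=-1/4, b=Δ2−h2·(2M2+M3)/6=0
t_q=9/4 → seg 1, τ=1/4; S=1+-3/2·τ+0·τ²+1/2·τ³=81/128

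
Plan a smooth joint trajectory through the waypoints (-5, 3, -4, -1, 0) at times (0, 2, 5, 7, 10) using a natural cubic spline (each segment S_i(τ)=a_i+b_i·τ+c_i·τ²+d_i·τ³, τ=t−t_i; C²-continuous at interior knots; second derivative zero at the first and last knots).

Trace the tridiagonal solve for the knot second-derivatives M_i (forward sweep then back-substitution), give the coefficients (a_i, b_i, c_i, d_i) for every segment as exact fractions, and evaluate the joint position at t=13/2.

Δ: Δ0=4, Δ1=-7/3, Δ2=3/2, Δ3=1/3
row 1: diag=10, rhs=-38; c'=3/10, d'=-19/5
row 2: denom=10−3·3/10=91/10; d'=(23−3·-19/5)/(91/10)=344/91
row 3: denom=10−2·20/91=870/91; d'=(-7−2·344/91)/(870/91)=-265/174
back: M3=-265/174
back: M2=344/91−20/91·-265/174=358/87
back: M1=-19/5−3/10·358/87=-146/29
M: M0=0, M1=-146/29, M2=358/87, M3=-265/174, M4=0
seg 0: a=-5, c=M0/2=0, d=(M1−M0)/(6·2)=-73/174, b=Δ0−h0·(2M0+M1)/6=494/87
seg 1: a=3, c=M1/2=-73/29, d=(M2−M1)/(6·3)=398/783, b=Δ1−h1·(2M1+M2)/6=56/87
seg 2: a=-4, c=M2/2=179/87, d=(M3−M2)/(6·2)=-109/232, b=Δ2−h2·(2M2+M3)/6=-64/87
seg 3: a=-1, c=M3/2=-265/348, d=(M4−M3)/(6·3)=265/3132, b=Δ3−h3·(2M3+M4)/6=323/174
t_q=13/2 → seg 2, τ=3/2; S=-4+-64/87·τ+179/87·τ²+-109/232·τ³=-3823/1856

  seg 0: a=-5 b=494/87 c=0 d=-73/174
  seg 1: a=3 b=56/87 c=-73/29 d=398/783
  seg 2: a=-4 b=-64/87 c=179/87 d=-109/232
  seg 3: a=-1 b=323/174 c=-265/348 d=265/3132
S(13/2) = -3823/1856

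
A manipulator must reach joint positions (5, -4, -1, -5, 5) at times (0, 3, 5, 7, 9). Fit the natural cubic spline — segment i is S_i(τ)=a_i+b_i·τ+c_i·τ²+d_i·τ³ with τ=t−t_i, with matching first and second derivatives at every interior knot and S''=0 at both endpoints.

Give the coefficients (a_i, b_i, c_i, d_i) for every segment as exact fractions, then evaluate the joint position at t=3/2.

Δ: Δ0=-3, Δ1=3/2, Δ2=-2, Δ3=5
row 1: diag=10, rhs=27; c'=1/5, d'=27/10
row 2: denom=8−2·1/5=38/5; d'=(-21−2·27/10)/(38/5)=-66/19
row 3: denom=8−2·5/19=142/19; d'=(42−2·-66/19)/(142/19)=465/71
back: M3=465/71
back: M2=-66/19−5/19·465/71=-369/71
back: M1=27/10−1/5·-369/71=531/142
M: M0=0, M1=531/142, M2=-369/71, M3=465/71, M4=0
seg 0: a=5, c=M0/2=0, d=(M1−M0)/(6·3)=59/284, b=Δ0−h0·(2M0+M1)/6=-1383/284
seg 1: a=-4, c=M1/2=531/284, d=(M2−M1)/(6·2)=-423/568, b=Δ1−h1·(2M1+M2)/6=105/142
seg 2: a=-1, c=M2/2=-369/142, d=(M3−M2)/(6·2)=139/142, b=Δ2−h2·(2M2+M3)/6=-51/71
seg 3: a=-5, c=M3/2=465/142, d=(M4−M3)/(6·2)=-155/284, b=Δ3−h3·(2M3+M4)/6=45/71
t_q=3/2 → seg 0, τ=3/2; S=5+-1383/284·τ+0·τ²+59/284·τ³=-3643/2272

  seg 0: a=5 b=-1383/284 c=0 d=59/284
  seg 1: a=-4 b=105/142 c=531/284 d=-423/568
  seg 2: a=-1 b=-51/71 c=-369/142 d=139/142
  seg 3: a=-5 b=45/71 c=465/142 d=-155/284
S(3/2) = -3643/2272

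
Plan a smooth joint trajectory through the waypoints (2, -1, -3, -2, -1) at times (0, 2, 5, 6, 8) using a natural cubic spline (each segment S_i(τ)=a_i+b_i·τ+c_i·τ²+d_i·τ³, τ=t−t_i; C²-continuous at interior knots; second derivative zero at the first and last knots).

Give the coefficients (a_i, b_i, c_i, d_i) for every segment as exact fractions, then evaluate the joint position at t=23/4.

  seg 0: a=2 b=-959/624 c=0 d=23/2496
  seg 1: a=-1 b=-445/312 c=23/416 d=19/288
  seg 2: a=-3 b=857/1248 c=135/208 d=-419/1248
  seg 3: a=-2 b=305/312 c=-149/416 d=149/2496
S(23/4) = -60211/26624

Δ: Δ0=-3/2, Δ1=-2/3, Δ2=1, Δ3=1/2
row 1: diag=10, rhs=5; c'=3/10, d'=1/2
row 2: denom=8−3·3/10=71/10; d'=(10−3·1/2)/(71/10)=85/71
row 3: denom=6−1·10/71=416/71; d'=(-3−1·85/71)/(416/71)=-149/208
back: M3=-149/208
back: M2=85/71−10/71·-149/208=135/104
back: M1=1/2−3/10·135/104=23/208
M: M0=0, M1=23/208, M2=135/104, M3=-149/208, M4=0
seg 0: a=2, c=M0/2=0, d=(M1−M0)/(6·2)=23/2496, b=Δ0−h0·(2M0+M1)/6=-959/624
seg 1: a=-1, c=M1/2=23/416, d=(M2−M1)/(6·3)=19/288, b=Δ1−h1·(2M1+M2)/6=-445/312
seg 2: a=-3, c=M2/2=135/208, d=(M3−M2)/(6·1)=-419/1248, b=Δ2−h2·(2M2+M3)/6=857/1248
seg 3: a=-2, c=M3/2=-149/416, d=(M4−M3)/(6·2)=149/2496, b=Δ3−h3·(2M3+M4)/6=305/312
t_q=23/4 → seg 2, τ=3/4; S=-3+857/1248·τ+135/208·τ²+-419/1248·τ³=-60211/26624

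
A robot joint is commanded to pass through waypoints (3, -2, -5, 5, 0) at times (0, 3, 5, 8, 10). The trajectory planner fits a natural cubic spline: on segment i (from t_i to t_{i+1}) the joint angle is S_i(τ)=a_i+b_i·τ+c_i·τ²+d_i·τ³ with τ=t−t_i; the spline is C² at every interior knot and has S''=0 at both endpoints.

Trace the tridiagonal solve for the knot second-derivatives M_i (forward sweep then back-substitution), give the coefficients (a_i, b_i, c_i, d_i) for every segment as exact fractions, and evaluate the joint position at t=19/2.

Δ: Δ0=-5/3, Δ1=-3/2, Δ2=10/3, Δ3=-5/2
row 1: diag=10, rhs=1; c'=1/5, d'=1/10
row 2: denom=10−2·1/5=48/5; d'=(29−2·1/10)/(48/5)=3
row 3: denom=10−3·5/16=145/16; d'=(-35−3·3)/(145/16)=-704/145
back: M3=-704/145
back: M2=3−5/16·-704/145=131/29
back: M1=1/10−1/5·131/29=-233/290
M: M0=0, M1=-233/290, M2=131/29, M3=-704/145, M4=0
seg 0: a=3, c=M0/2=0, d=(M1−M0)/(6·3)=-233/5220, b=Δ0−h0·(2M0+M1)/6=-2201/1740
seg 1: a=-2, c=M1/2=-233/580, d=(M2−M1)/(6·2)=1543/3480, b=Δ1−h1·(2M1+M2)/6=-2149/870
seg 2: a=-5, c=M2/2=131/58, d=(M3−M2)/(6·3)=-151/290, b=Δ2−h2·(2M2+M3)/6=541/435
seg 3: a=5, c=M3/2=-352/145, d=(M4−M3)/(6·2)=176/435, b=Δ3−h3·(2M3+M4)/6=641/870
t_q=19/2 → seg 3, τ=3/2; S=5+641/870·τ+-352/145·τ²+176/435·τ³=233/116

  seg 0: a=3 b=-2201/1740 c=0 d=-233/5220
  seg 1: a=-2 b=-2149/870 c=-233/580 d=1543/3480
  seg 2: a=-5 b=541/435 c=131/58 d=-151/290
  seg 3: a=5 b=641/870 c=-352/145 d=176/435
S(19/2) = 233/116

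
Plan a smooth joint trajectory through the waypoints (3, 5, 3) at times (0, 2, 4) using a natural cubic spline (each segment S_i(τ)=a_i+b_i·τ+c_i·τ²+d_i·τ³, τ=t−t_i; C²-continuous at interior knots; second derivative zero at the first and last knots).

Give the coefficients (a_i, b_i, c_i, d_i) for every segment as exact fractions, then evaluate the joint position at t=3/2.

  seg 0: a=3 b=3/2 c=0 d=-1/8
  seg 1: a=5 b=0 c=-3/4 d=1/8
S(3/2) = 309/64

Δ: Δ0=1, Δ1=-1
row 1: diag=8, rhs=-12; c'=1/4, d'=-3/2
back: M1=-3/2
M: M0=0, M1=-3/2, M2=0
seg 0: a=3, c=M0/2=0, d=(M1−M0)/(6·2)=-1/8, b=Δ0−h0·(2M0+M1)/6=3/2
seg 1: a=5, c=M1/2=-3/4, d=(M2−M1)/(6·2)=1/8, b=Δ1−h1·(2M1+M2)/6=0
t_q=3/2 → seg 0, τ=3/2; S=3+3/2·τ+0·τ²+-1/8·τ³=309/64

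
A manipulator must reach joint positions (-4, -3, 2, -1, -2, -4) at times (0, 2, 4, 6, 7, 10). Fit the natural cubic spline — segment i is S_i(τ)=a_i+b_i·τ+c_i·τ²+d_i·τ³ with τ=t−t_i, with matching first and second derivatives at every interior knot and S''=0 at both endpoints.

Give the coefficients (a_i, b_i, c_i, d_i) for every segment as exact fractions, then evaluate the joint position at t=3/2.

  seg 0: a=-4 b=-1313/3846 c=0 d=809/3846
  seg 1: a=-3 b=8395/3846 c=809/641 d=-1061/1923
  seg 2: a=2 b=2347/3846 c=-1313/641 d=955/1923
  seg 3: a=-1 b=-6245/3846 c=597/641 d=-1183/3846
  seg 4: a=-2 b=-1315/1923 c=11/1282 d=-11/11538
S(3/2) = -38995/10256

Δ: Δ0=1/2, Δ1=5/2, Δ2=-3/2, Δ3=-1, Δ4=-2/3
row 1: diag=8, rhs=12; c'=1/4, d'=3/2
row 2: denom=8−2·1/4=15/2; d'=(-24−2·3/2)/(15/2)=-18/5
row 3: denom=6−2·4/15=82/15; d'=(3−2·-18/5)/(82/15)=153/82
row 4: denom=8−1·15/82=641/82; d'=(2−1·153/82)/(641/82)=11/641
back: M4=11/641
back: M3=153/82−15/82·11/641=1194/641
back: M2=-18/5−4/15·1194/641=-2626/641
back: M1=3/2−1/4·-2626/641=1618/641
M: M0=0, M1=1618/641, M2=-2626/641, M3=1194/641, M4=11/641, M5=0
seg 0: a=-4, c=M0/2=0, d=(M1−M0)/(6·2)=809/3846, b=Δ0−h0·(2M0+M1)/6=-1313/3846
seg 1: a=-3, c=M1/2=809/641, d=(M2−M1)/(6·2)=-1061/1923, b=Δ1−h1·(2M1+M2)/6=8395/3846
seg 2: a=2, c=M2/2=-1313/641, d=(M3−M2)/(6·2)=955/1923, b=Δ2−h2·(2M2+M3)/6=2347/3846
seg 3: a=-1, c=M3/2=597/641, d=(M4−M3)/(6·1)=-1183/3846, b=Δ3−h3·(2M3+M4)/6=-6245/3846
seg 4: a=-2, c=M4/2=11/1282, d=(M5−M4)/(6·3)=-11/11538, b=Δ4−h4·(2M4+M5)/6=-1315/1923
t_q=3/2 → seg 0, τ=3/2; S=-4+-1313/3846·τ+0·τ²+809/3846·τ³=-38995/10256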